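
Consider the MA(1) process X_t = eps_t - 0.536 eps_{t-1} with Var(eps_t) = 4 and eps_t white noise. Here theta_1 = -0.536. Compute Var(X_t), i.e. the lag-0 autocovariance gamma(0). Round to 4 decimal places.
\gamma(0) = 5.1492

For an MA(q) process X_t = eps_t + sum_i theta_i eps_{t-i} with
Var(eps_t) = sigma^2, the variance is
  gamma(0) = sigma^2 * (1 + sum_i theta_i^2).
  sum_i theta_i^2 = (-0.536)^2 = 0.287296.
  gamma(0) = 4 * (1 + 0.287296) = 4 * 1.287296 = 5.149184, which rounds to 5.1492.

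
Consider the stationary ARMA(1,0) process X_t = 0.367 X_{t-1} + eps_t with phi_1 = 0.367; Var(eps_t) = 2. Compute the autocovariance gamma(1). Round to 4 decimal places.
\gamma(1) = 0.8482

Multiply the model equation by X_{t-k} and take expectations. With theta_0 = psi_0 = 1 and psi_j the MA(infinity) weights, this gives
  gamma(k) - sum_i phi_i gamma(k-i) = c_k,
  c_k = sigma^2 * sum_{j=k..q} theta_j psi_{j-k}   (c_k = 0 for k > q),
using gamma(-m) = gamma(m).
Pure AR (q = 0): c_0 = sigma^2 = 2, c_k = 0 for k >= 1.
Equations for k = 0 and k = 1 (AR order 1):
  gamma(0) = phi_1 gamma(1) + c_0
  gamma(1) = phi_1 gamma(0) + c_1
Substituting the second into the first: gamma(0) (1 - phi_1^2) = c_0 + phi_1 c_1, so
  gamma(0) = c_0 / (1 - phi_1^2) = 2 / (1 - (0.367)^2) = 2 / 0.865311 = 2.311308.
  gamma(1) = phi_1 gamma(0) = (0.367)(2.311308) = 0.84825.
Therefore gamma(1) = 0.8482 (to 4 decimal places).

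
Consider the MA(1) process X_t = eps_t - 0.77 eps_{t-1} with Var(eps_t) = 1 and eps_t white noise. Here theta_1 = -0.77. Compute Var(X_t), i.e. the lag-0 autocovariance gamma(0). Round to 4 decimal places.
\gamma(0) = 1.5929

For an MA(q) process X_t = eps_t + sum_i theta_i eps_{t-i} with
Var(eps_t) = sigma^2, the variance is
  gamma(0) = sigma^2 * (1 + sum_i theta_i^2).
  sum_i theta_i^2 = (-0.77)^2 = 0.5929.
  gamma(0) = 1 * (1 + 0.5929) = 1 * 1.5929 = 1.5929.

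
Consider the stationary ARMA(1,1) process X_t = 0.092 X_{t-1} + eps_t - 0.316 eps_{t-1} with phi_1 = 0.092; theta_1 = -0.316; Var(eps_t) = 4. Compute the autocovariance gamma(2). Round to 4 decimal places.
\gamma(2) = -0.0807

Multiply the model equation by X_{t-k} and take expectations. With theta_0 = psi_0 = 1 and psi_j the MA(infinity) weights, this gives
  gamma(k) - sum_i phi_i gamma(k-i) = c_k,
  c_k = sigma^2 * sum_{j=k..q} theta_j psi_{j-k}   (c_k = 0 for k > q),
using gamma(-m) = gamma(m).
psi-weights needed (psi_j = theta_j + sum_i phi_i psi_{j-i}):
  psi_1 = theta_1 + phi_1 = -0.316 + (0.092) = -0.224
Right-hand sides:
  c_0 = sigma^2 (1 + theta_1 psi_1) = 4 * (1 + (-0.316)(-0.224)) = 4 * 1.070784 = 4.283136
  c_1 = sigma^2 theta_1 = 4 * (-0.316) = -1.264
  c_2 = 0
Equations for k = 0 and k = 1 (AR order 1):
  gamma(0) = phi_1 gamma(1) + c_0
  gamma(1) = phi_1 gamma(0) + c_1
Substituting the second into the first: gamma(0) (1 - phi_1^2) = c_0 + phi_1 c_1, so
  gamma(0) = (c_0 + phi_1 c_1) / (1 - phi_1^2) = (4.283136 + (0.092)(-1.264)) / (1 - (0.092)^2) = 4.166848 / 0.991536 = 4.202417.
  gamma(1) = phi_1 gamma(0) + c_1 = (0.092)(4.202417) + (-1.264) = -0.877378.
For k = 2 (> q): gamma(2) = phi_1 gamma(1) = (0.092)(-0.877378) = -0.080719.
Therefore gamma(2) = -0.0807 (to 4 decimal places).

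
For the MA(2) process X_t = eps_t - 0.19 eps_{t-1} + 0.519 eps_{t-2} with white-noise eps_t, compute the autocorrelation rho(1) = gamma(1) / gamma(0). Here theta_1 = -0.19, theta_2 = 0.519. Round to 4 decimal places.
\rho(1) = -0.2211

For an MA(q) process with theta_0 = 1, the autocovariance is
  gamma(k) = sigma^2 * sum_{i=0..q-k} theta_i * theta_{i+k},
and rho(k) = gamma(k) / gamma(0). Sigma^2 cancels.
  numerator   = (1)*(-0.19) + (-0.19)*(0.519) = -0.28861.
  denominator = (1)^2 + (-0.19)^2 + (0.519)^2 = 1.305461.
  rho(1) = -0.28861 / 1.305461 = -0.2211.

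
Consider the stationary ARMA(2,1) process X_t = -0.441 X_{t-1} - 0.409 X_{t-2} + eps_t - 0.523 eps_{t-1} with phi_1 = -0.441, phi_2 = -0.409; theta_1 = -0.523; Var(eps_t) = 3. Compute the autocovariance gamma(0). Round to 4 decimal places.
\gamma(0) = 6.3939

Multiply the model equation by X_{t-k} and take expectations. With theta_0 = psi_0 = 1 and psi_j the MA(infinity) weights, this gives
  gamma(k) - sum_i phi_i gamma(k-i) = c_k,
  c_k = sigma^2 * sum_{j=k..q} theta_j psi_{j-k}   (c_k = 0 for k > q),
using gamma(-m) = gamma(m).
psi-weights needed (psi_j = theta_j + sum_i phi_i psi_{j-i}):
  psi_1 = theta_1 + phi_1 = -0.523 + (-0.441) = -0.964
Right-hand sides:
  c_0 = sigma^2 (1 + theta_1 psi_1) = 3 * (1 + (-0.523)(-0.964)) = 3 * 1.504172 = 4.512516
  c_1 = sigma^2 theta_1 = 3 * (-0.523) = -1.569
  c_2 = 0
Equations for k = 0, 1, 2 (AR order 2, c_2 = 0):
  (E0) gamma(0) = phi_1 gamma(1) + phi_2 gamma(2) + c_0
  (E1) gamma(1) = phi_1 gamma(0) + phi_2 gamma(1) + c_1
  (E2) gamma(2) = phi_1 gamma(1) + phi_2 gamma(0)
From (E1): gamma(1) = A gamma(0) + B with
  A = phi_1 / (1 - phi_2) = -0.441 / 1.409 = -0.312988,   B = c_1 / (1 - phi_2) = -1.569 / 1.409 = -1.113556.
Insert (E2) into (E0): gamma(0) (1 - phi_2^2) = phi_1 (1 + phi_2) gamma(1) + c_0.
  phi_1 (1 + phi_2) = (-0.441)(0.591) = -0.260631,   1 - phi_2^2 = 0.832719.
Replace gamma(1) by A gamma(0) + B and collect gamma(0):
  gamma(0) [0.832719 - (-0.260631)(-0.312988)] = (-0.260631)(-1.113556) + 4.512516
  gamma(0) * 0.751145 = 4.802743
  gamma(0) = 4.802743 / 0.751145 = 6.393899.
Therefore gamma(0) = 6.3939 (to 4 decimal places).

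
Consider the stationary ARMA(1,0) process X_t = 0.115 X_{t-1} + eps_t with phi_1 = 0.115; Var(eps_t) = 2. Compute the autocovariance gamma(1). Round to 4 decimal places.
\gamma(1) = 0.2331

Multiply the model equation by X_{t-k} and take expectations. With theta_0 = psi_0 = 1 and psi_j the MA(infinity) weights, this gives
  gamma(k) - sum_i phi_i gamma(k-i) = c_k,
  c_k = sigma^2 * sum_{j=k..q} theta_j psi_{j-k}   (c_k = 0 for k > q),
using gamma(-m) = gamma(m).
Pure AR (q = 0): c_0 = sigma^2 = 2, c_k = 0 for k >= 1.
Equations for k = 0 and k = 1 (AR order 1):
  gamma(0) = phi_1 gamma(1) + c_0
  gamma(1) = phi_1 gamma(0) + c_1
Substituting the second into the first: gamma(0) (1 - phi_1^2) = c_0 + phi_1 c_1, so
  gamma(0) = c_0 / (1 - phi_1^2) = 2 / (1 - (0.115)^2) = 2 / 0.986775 = 2.026804.
  gamma(1) = phi_1 gamma(0) = (0.115)(2.026804) = 0.233083.
Therefore gamma(1) = 0.2331 (to 4 decimal places).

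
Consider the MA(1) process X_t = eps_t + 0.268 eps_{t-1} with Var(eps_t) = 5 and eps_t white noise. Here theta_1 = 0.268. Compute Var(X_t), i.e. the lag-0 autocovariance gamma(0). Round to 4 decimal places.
\gamma(0) = 5.3591

For an MA(q) process X_t = eps_t + sum_i theta_i eps_{t-i} with
Var(eps_t) = sigma^2, the variance is
  gamma(0) = sigma^2 * (1 + sum_i theta_i^2).
  sum_i theta_i^2 = (0.268)^2 = 0.071824.
  gamma(0) = 5 * (1 + 0.071824) = 5 * 1.071824 = 5.35912, which rounds to 5.3591.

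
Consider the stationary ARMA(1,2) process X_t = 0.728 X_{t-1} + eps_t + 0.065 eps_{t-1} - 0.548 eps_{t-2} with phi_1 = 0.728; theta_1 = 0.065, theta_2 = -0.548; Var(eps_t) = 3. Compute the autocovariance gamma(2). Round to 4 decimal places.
\gamma(2) = 0.1416

Multiply the model equation by X_{t-k} and take expectations. With theta_0 = psi_0 = 1 and psi_j the MA(infinity) weights, this gives
  gamma(k) - sum_i phi_i gamma(k-i) = c_k,
  c_k = sigma^2 * sum_{j=k..q} theta_j psi_{j-k}   (c_k = 0 for k > q),
using gamma(-m) = gamma(m).
psi-weights needed (psi_j = theta_j + sum_i phi_i psi_{j-i}):
  psi_1 = theta_1 + phi_1 = 0.065 + (0.728) = 0.793
  psi_2 = theta_2 + phi_1 psi_1 = -0.548 + (0.728)(0.793) = 0.029304
Right-hand sides:
  c_0 = sigma^2 (1 + theta_1 psi_1 + theta_2 psi_2) = 3 * (1 + (0.065)(0.793) + (-0.548)(0.029304)) = 3 * 1.035486 = 3.106459
  c_1 = sigma^2 (theta_1 + theta_2 psi_1) = 3 * (0.065 + (-0.548)(0.793)) = -1.108692
  c_2 = sigma^2 theta_2 = 3 * (-0.548) = -1.644
Equations for k = 0 and k = 1 (AR order 1):
  gamma(0) = phi_1 gamma(1) + c_0
  gamma(1) = phi_1 gamma(0) + c_1
Substituting the second into the first: gamma(0) (1 - phi_1^2) = c_0 + phi_1 c_1, so
  gamma(0) = (c_0 + phi_1 c_1) / (1 - phi_1^2) = (3.106459 + (0.728)(-1.108692)) / (1 - (0.728)^2) = 2.299331 / 0.470016 = 4.892028.
  gamma(1) = phi_1 gamma(0) + c_1 = (0.728)(4.892028) + (-1.108692) = 2.452704.
For k = 2: gamma(2) = phi_1 gamma(1) + c_2
  = (0.728)(2.452704) + (-1.644) = 0.141569.
Therefore gamma(2) = 0.1416 (to 4 decimal places).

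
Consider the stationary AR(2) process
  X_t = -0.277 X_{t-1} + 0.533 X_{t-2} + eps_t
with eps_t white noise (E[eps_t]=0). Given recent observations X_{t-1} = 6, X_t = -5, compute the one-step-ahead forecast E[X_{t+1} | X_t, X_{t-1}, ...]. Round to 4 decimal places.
E[X_{t+1} \mid \mathcal F_t] = 4.5830

For an AR(p) model X_t = c + sum_i phi_i X_{t-i} + eps_t, the
one-step-ahead conditional mean is
  E[X_{t+1} | X_t, ...] = c + sum_i phi_i X_{t+1-i}.
Substitute known values:
  E[X_{t+1} | ...] = (-0.277) * (-5) + (0.533) * (6)
                   = 4.5830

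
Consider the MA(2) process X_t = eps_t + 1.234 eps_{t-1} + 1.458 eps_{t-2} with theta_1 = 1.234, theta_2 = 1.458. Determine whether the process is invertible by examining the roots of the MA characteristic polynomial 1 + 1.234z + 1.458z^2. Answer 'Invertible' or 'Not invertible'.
\text{Not invertible}

The MA(q) characteristic polynomial is P(z) = 1 + 1.234z + 1.458z^2.
Invertibility requires all roots to lie outside the unit circle, i.e. |z| > 1 for every root.
Set 1 + (1.234) z + (1.458) z^2 = 0, i.e. a z^2 + b z + c = 0 with a = 1.458, b = 1.234, c = 1.
Discriminant D = b^2 - 4ac = (1.234)^2 - 4*(1.458)*1 = 1.522756 - (5.832) = -4.309244.
D < 0, so the roots are the complex-conjugate pair z = (-b +/- i sqrt(-D)) / (2a) = -0.4232 +/- 0.7119i.
For a conjugate pair |z|^2 = z * conj(z) = (product of roots) = c/a = 1/(1.458) = 0.685871, so |z| = sqrt(0.685871) = 0.8282 for both roots.
Moduli of all roots: 0.8282, 0.8282.
All moduli strictly greater than 1? No.
Verdict: Not invertible.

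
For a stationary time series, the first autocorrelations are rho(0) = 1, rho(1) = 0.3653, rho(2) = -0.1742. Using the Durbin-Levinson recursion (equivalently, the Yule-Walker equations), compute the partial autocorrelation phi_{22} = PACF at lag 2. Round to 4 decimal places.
\phi_{22} = -0.3550

The PACF at lag k is phi_{kk}, the last component of the solution
to the Yule-Walker system G_k phi = r_k where
  (G_k)_{ij} = rho(|i - j|), (r_k)_i = rho(i), i,j = 1..k.
Equivalently, Durbin-Levinson gives phi_{kk} iteratively:
  phi_{11} = rho(1)
  phi_{kk} = [rho(k) - sum_{j=1..k-1} phi_{k-1,j} rho(k-j)]
            / [1 - sum_{j=1..k-1} phi_{k-1,j} rho(j)],
  phi_{k,j} = phi_{k-1,j} - phi_{kk} phi_{k-1,k-j},  j = 1..k-1.
Step k = 1:
  phi_11 = rho(1) = 0.3653.
Step k = 2:
  phi_22 = [rho(2) - phi_11 rho(1)] / [1 - phi_11 rho(1)] = [-0.1742 - (0.3653)(0.3653)] / [1 - (0.3653)(0.3653)]
         = -0.30764409 / 0.86655591 = -0.355.
Therefore phi_{22} = -0.3550.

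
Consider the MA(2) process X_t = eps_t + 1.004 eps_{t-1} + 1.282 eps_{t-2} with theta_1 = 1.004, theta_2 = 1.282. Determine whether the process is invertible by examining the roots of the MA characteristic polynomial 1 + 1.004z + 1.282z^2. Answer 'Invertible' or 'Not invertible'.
\text{Not invertible}

The MA(q) characteristic polynomial is P(z) = 1 + 1.004z + 1.282z^2.
Invertibility requires all roots to lie outside the unit circle, i.e. |z| > 1 for every root.
Set 1 + (1.004) z + (1.282) z^2 = 0, i.e. a z^2 + b z + c = 0 with a = 1.282, b = 1.004, c = 1.
Discriminant D = b^2 - 4ac = (1.004)^2 - 4*(1.282)*1 = 1.008016 - (5.128) = -4.119984.
D < 0, so the roots are the complex-conjugate pair z = (-b +/- i sqrt(-D)) / (2a) = -0.3916 +/- 0.7916i.
For a conjugate pair |z|^2 = z * conj(z) = (product of roots) = c/a = 1/(1.282) = 0.780031, so |z| = sqrt(0.780031) = 0.8832 for both roots.
Moduli of all roots: 0.8832, 0.8832.
All moduli strictly greater than 1? No.
Verdict: Not invertible.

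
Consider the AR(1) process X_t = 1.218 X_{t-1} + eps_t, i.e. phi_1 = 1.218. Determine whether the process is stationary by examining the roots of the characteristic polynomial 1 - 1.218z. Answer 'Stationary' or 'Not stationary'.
\text{Not stationary}

The AR(p) characteristic polynomial is P(z) = 1 - 1.218z.
Stationarity requires all roots to lie outside the unit circle, i.e. |z| > 1 for every root.
This is linear in z: 1 + (-1.218) z = 0  =>  z = -1/(-1.218) = 0.821018,  |z| = 0.821018.
Moduli of all roots: 0.8210.
All moduli strictly greater than 1? No.
Verdict: Not stationary.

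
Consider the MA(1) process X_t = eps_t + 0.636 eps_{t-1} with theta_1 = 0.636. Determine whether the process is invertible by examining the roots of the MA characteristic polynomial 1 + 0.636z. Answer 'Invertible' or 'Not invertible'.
\text{Invertible}

The MA(q) characteristic polynomial is P(z) = 1 + 0.636z.
Invertibility requires all roots to lie outside the unit circle, i.e. |z| > 1 for every root.
This is linear in z: 1 + (0.636) z = 0  =>  z = -1/(0.636) = -1.572327,  |z| = 1.572327.
Moduli of all roots: 1.5723.
All moduli strictly greater than 1? Yes.
Verdict: Invertible.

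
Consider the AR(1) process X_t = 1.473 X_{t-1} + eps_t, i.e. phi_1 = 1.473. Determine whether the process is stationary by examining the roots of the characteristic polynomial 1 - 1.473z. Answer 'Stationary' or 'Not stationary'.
\text{Not stationary}

The AR(p) characteristic polynomial is P(z) = 1 - 1.473z.
Stationarity requires all roots to lie outside the unit circle, i.e. |z| > 1 for every root.
This is linear in z: 1 + (-1.473) z = 0  =>  z = -1/(-1.473) = 0.678887,  |z| = 0.678887.
Moduli of all roots: 0.6789.
All moduli strictly greater than 1? No.
Verdict: Not stationary.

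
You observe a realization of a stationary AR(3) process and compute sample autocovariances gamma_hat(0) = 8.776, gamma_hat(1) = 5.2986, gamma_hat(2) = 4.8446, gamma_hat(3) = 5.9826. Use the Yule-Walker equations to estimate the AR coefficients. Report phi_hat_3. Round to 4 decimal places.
\hat\phi_{3} = 0.4630

The Yule-Walker equations for an AR(p) process read, in matrix form,
  Gamma_p phi = r_p,   with   (Gamma_p)_{ij} = gamma(|i - j|),
                       (r_p)_i = gamma(i),   i,j = 1..p.
Substitute the sample gammas (Toeplitz matrix and right-hand side of size 3):
  Gamma_p = [[8.776, 5.2986, 4.8446], [5.2986, 8.776, 5.2986], [4.8446, 5.2986, 8.776]]
  r_p     = [5.2986, 4.8446, 5.9826]
Written out (R1..R3):
  (R1) 8.776 phi_1 + 5.2986 phi_2 + 4.8446 phi_3 = 5.2986
  (R2) 5.2986 phi_1 + 8.776 phi_2 + 5.2986 phi_3 = 4.8446
  (R3) 4.8446 phi_1 + 5.2986 phi_2 + 8.776 phi_3 = 5.9826
Gaussian elimination:
  R2 <- R2 - (5.2986/8.776) R1 = R2 - (0.60376) R1:  5.576916 phi_2 + 2.373623 phi_3 = 1.645516
  R3 <- R3 - (4.8446/8.776) R1 = R3 - (0.552028) R1:  2.373623 phi_2 + 6.101644 phi_3 = 3.057623
  R3 <- R3 - (2.373623/5.576916) R2 = R3 - (0.425616) R2:  5.091393 phi_3 = 2.357266
Back-substitution:
  phi_hat_3 = 2.357266 / 5.091393 = 0.46299
  phi_hat_2 = (1.645516 - (2.373623)(0.46299)) / 5.576916 = 0.098002
  phi_hat_1 = (5.2986 - (5.2986)(0.098002) - (4.8446)(0.46299)) / 8.776 = 0.289007
So phi_hat = [0.2890, 0.0980, 0.4630].
Therefore phi_hat_3 = 0.4630.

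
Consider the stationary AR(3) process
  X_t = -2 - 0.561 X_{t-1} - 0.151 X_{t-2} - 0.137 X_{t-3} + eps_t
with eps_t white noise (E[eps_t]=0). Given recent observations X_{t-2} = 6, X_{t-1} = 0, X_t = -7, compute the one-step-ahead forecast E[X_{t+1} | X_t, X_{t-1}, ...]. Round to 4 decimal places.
E[X_{t+1} \mid \mathcal F_t] = 1.1050

For an AR(p) model X_t = c + sum_i phi_i X_{t-i} + eps_t, the
one-step-ahead conditional mean is
  E[X_{t+1} | X_t, ...] = c + sum_i phi_i X_{t+1-i}.
Substitute known values:
  E[X_{t+1} | ...] = -2 + (-0.561) * (-7) + (-0.151) * (0) + (-0.137) * (6)
                   = 1.1050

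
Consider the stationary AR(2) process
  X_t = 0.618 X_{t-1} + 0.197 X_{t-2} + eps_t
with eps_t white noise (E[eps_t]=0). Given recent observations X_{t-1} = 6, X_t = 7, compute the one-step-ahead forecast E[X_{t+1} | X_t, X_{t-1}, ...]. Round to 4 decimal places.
E[X_{t+1} \mid \mathcal F_t] = 5.5080

For an AR(p) model X_t = c + sum_i phi_i X_{t-i} + eps_t, the
one-step-ahead conditional mean is
  E[X_{t+1} | X_t, ...] = c + sum_i phi_i X_{t+1-i}.
Substitute known values:
  E[X_{t+1} | ...] = (0.618) * (7) + (0.197) * (6)
                   = 5.5080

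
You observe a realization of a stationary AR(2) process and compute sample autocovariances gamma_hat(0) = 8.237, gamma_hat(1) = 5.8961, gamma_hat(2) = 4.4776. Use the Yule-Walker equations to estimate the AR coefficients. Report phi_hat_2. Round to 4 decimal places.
\hat\phi_{2} = 0.0640

The Yule-Walker equations for an AR(p) process read, in matrix form,
  Gamma_p phi = r_p,   with   (Gamma_p)_{ij} = gamma(|i - j|),
                       (r_p)_i = gamma(i),   i,j = 1..p.
Substitute the sample gammas (Toeplitz matrix and right-hand side of size 2):
  Gamma_p = [[8.237, 5.8961], [5.8961, 8.237]]
  r_p     = [5.8961, 4.4776]
Written out:
  8.237 phi_1 + 5.8961 phi_2 = 5.8961
  5.8961 phi_1 + 8.237 phi_2 = 4.4776
Solve by Cramer's rule:
  det = gamma(0)^2 - gamma(1)^2 = (8.237)^2 - (5.8961)^2 = 67.848169 - 34.76399521 = 33.08417379
  phi_hat_1 = [gamma(1) gamma(0) - gamma(1) gamma(2)] / det = [(5.8961)(8.237) - (5.8961)(4.4776)] / 33.08417379 = 22.16579834 / 33.08417379 = 0.67
  phi_hat_2 = [gamma(0) gamma(2) - gamma(1)^2] / det = [(8.237)(4.4776) - (5.8961)^2] / 33.08417379 = 2.11799599 / 33.08417379 = 0.064
So phi_hat = [0.6700, 0.0640].
Therefore phi_hat_2 = 0.0640.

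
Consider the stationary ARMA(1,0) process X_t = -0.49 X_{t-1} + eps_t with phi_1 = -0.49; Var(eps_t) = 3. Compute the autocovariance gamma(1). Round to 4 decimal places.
\gamma(1) = -1.9345

Multiply the model equation by X_{t-k} and take expectations. With theta_0 = psi_0 = 1 and psi_j the MA(infinity) weights, this gives
  gamma(k) - sum_i phi_i gamma(k-i) = c_k,
  c_k = sigma^2 * sum_{j=k..q} theta_j psi_{j-k}   (c_k = 0 for k > q),
using gamma(-m) = gamma(m).
Pure AR (q = 0): c_0 = sigma^2 = 3, c_k = 0 for k >= 1.
Equations for k = 0 and k = 1 (AR order 1):
  gamma(0) = phi_1 gamma(1) + c_0
  gamma(1) = phi_1 gamma(0) + c_1
Substituting the second into the first: gamma(0) (1 - phi_1^2) = c_0 + phi_1 c_1, so
  gamma(0) = c_0 / (1 - phi_1^2) = 3 / (1 - (-0.49)^2) = 3 / 0.7599 = 3.947888.
  gamma(1) = phi_1 gamma(0) = (-0.49)(3.947888) = -1.934465.
Therefore gamma(1) = -1.9345 (to 4 decimal places).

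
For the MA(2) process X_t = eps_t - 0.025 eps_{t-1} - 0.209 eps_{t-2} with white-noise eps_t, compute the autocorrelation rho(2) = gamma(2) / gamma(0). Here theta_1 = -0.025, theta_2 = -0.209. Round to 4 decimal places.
\rho(2) = -0.2001

For an MA(q) process with theta_0 = 1, the autocovariance is
  gamma(k) = sigma^2 * sum_{i=0..q-k} theta_i * theta_{i+k},
and rho(k) = gamma(k) / gamma(0). Sigma^2 cancels.
  numerator   = (1)*(-0.209) = -0.209.
  denominator = (1)^2 + (-0.025)^2 + (-0.209)^2 = 1.044306.
  rho(2) = -0.209 / 1.044306 = -0.2001.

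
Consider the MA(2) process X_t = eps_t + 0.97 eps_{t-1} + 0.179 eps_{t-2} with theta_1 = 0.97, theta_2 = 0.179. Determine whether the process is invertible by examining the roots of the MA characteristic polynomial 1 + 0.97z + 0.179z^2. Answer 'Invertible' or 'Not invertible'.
\text{Invertible}

The MA(q) characteristic polynomial is P(z) = 1 + 0.97z + 0.179z^2.
Invertibility requires all roots to lie outside the unit circle, i.e. |z| > 1 for every root.
Set 1 + (0.97) z + (0.179) z^2 = 0, i.e. a z^2 + b z + c = 0 with a = 0.179, b = 0.97, c = 1.
Discriminant D = b^2 - 4ac = (0.97)^2 - 4*(0.179)*1 = 0.9409 - (0.716) = 0.2249.
D >= 0, so the roots are real: z = (-b +/- sqrt(D)) / (2a) = (-0.97 +/- 0.474236) / (0.358).
  z_1 = (-0.97 + 0.474236) / (0.358) = -1.3848,   |z_1| = 1.3848.
  z_2 = (-0.97 - 0.474236) / (0.358) = -4.0342,   |z_2| = 4.0342.
Moduli of all roots: 1.3848, 4.0342.
All moduli strictly greater than 1? Yes.
Verdict: Invertible.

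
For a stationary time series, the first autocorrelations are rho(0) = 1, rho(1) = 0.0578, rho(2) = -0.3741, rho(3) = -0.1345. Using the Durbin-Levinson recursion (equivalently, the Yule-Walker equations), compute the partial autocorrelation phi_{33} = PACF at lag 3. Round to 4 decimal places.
\phi_{33} = -0.0970

The PACF at lag k is phi_{kk}, the last component of the solution
to the Yule-Walker system G_k phi = r_k where
  (G_k)_{ij} = rho(|i - j|), (r_k)_i = rho(i), i,j = 1..k.
Equivalently, Durbin-Levinson gives phi_{kk} iteratively:
  phi_{11} = rho(1)
  phi_{kk} = [rho(k) - sum_{j=1..k-1} phi_{k-1,j} rho(k-j)]
            / [1 - sum_{j=1..k-1} phi_{k-1,j} rho(j)],
  phi_{k,j} = phi_{k-1,j} - phi_{kk} phi_{k-1,k-j},  j = 1..k-1.
Step k = 1:
  phi_11 = rho(1) = 0.0578.
Step k = 2:
  phi_22 = [rho(2) - phi_11 rho(1)] / [1 - phi_11 rho(1)] = [-0.3741 - (0.0578)(0.0578)] / [1 - (0.0578)(0.0578)]
         = -0.37744084 / 0.99665916 = -0.378706.
  Update: phi_21 = phi_11 - phi_22 phi_11 = 0.0578 - (-0.378706)(0.0578) = 0.079689.
Step k = 3:
  phi_33 = [rho(3) - phi_21 rho(2) - phi_22 rho(1)] / [1 - phi_21 rho(1) - phi_22 rho(2)]
    numerator   = -0.1345 - (0.079689)(-0.3741) - (-0.378706)(0.0578) = -0.08279906
    denominator = 1 - (0.079689)(0.0578) - (-0.378706)(-0.3741) = 0.85372004
  phi_33 = -0.08279906 / 0.85372004 = -0.097.
Therefore phi_{33} = -0.0970.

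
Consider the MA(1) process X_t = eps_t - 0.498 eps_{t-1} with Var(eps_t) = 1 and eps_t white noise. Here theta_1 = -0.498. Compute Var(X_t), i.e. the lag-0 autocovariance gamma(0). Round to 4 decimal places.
\gamma(0) = 1.2480

For an MA(q) process X_t = eps_t + sum_i theta_i eps_{t-i} with
Var(eps_t) = sigma^2, the variance is
  gamma(0) = sigma^2 * (1 + sum_i theta_i^2).
  sum_i theta_i^2 = (-0.498)^2 = 0.248004.
  gamma(0) = 1 * (1 + 0.248004) = 1 * 1.248004 = 1.248004, which rounds to 1.2480.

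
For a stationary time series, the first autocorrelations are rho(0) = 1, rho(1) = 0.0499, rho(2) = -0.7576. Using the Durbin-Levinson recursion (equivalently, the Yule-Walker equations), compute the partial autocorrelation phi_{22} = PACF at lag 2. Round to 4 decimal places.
\phi_{22} = -0.7620

The PACF at lag k is phi_{kk}, the last component of the solution
to the Yule-Walker system G_k phi = r_k where
  (G_k)_{ij} = rho(|i - j|), (r_k)_i = rho(i), i,j = 1..k.
Equivalently, Durbin-Levinson gives phi_{kk} iteratively:
  phi_{11} = rho(1)
  phi_{kk} = [rho(k) - sum_{j=1..k-1} phi_{k-1,j} rho(k-j)]
            / [1 - sum_{j=1..k-1} phi_{k-1,j} rho(j)],
  phi_{k,j} = phi_{k-1,j} - phi_{kk} phi_{k-1,k-j},  j = 1..k-1.
Step k = 1:
  phi_11 = rho(1) = 0.0499.
Step k = 2:
  phi_22 = [rho(2) - phi_11 rho(1)] / [1 - phi_11 rho(1)] = [-0.7576 - (0.0499)(0.0499)] / [1 - (0.0499)(0.0499)]
         = -0.76009001 / 0.99750999 = -0.762.
Therefore phi_{22} = -0.7620.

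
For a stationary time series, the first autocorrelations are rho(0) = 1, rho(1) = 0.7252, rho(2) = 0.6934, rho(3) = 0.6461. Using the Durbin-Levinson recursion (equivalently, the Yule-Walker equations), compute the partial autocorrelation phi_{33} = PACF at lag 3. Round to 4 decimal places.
\phi_{33} = 0.1559

The PACF at lag k is phi_{kk}, the last component of the solution
to the Yule-Walker system G_k phi = r_k where
  (G_k)_{ij} = rho(|i - j|), (r_k)_i = rho(i), i,j = 1..k.
Equivalently, Durbin-Levinson gives phi_{kk} iteratively:
  phi_{11} = rho(1)
  phi_{kk} = [rho(k) - sum_{j=1..k-1} phi_{k-1,j} rho(k-j)]
            / [1 - sum_{j=1..k-1} phi_{k-1,j} rho(j)],
  phi_{k,j} = phi_{k-1,j} - phi_{kk} phi_{k-1,k-j},  j = 1..k-1.
Step k = 1:
  phi_11 = rho(1) = 0.7252.
Step k = 2:
  phi_22 = [rho(2) - phi_11 rho(1)] / [1 - phi_11 rho(1)] = [0.6934 - (0.7252)(0.7252)] / [1 - (0.7252)(0.7252)]
         = 0.16748496 / 0.47408496 = 0.35328.
  Update: phi_21 = phi_11 - phi_22 phi_11 = 0.7252 - (0.35328)(0.7252) = 0.469001.
Step k = 3:
  phi_33 = [rho(3) - phi_21 rho(2) - phi_22 rho(1)] / [1 - phi_21 rho(1) - phi_22 rho(2)]
    numerator   = 0.6461 - (0.469001)(0.6934) - (0.35328)(0.7252) = 0.06469571
    denominator = 1 - (0.469001)(0.7252) - (0.35328)(0.6934) = 0.41491579
  phi_33 = 0.06469571 / 0.41491579 = 0.1559.
Therefore phi_{33} = 0.1559.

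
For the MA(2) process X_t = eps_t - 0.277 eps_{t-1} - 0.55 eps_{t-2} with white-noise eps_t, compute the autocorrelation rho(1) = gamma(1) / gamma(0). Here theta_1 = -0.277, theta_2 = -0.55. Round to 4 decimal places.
\rho(1) = -0.0904

For an MA(q) process with theta_0 = 1, the autocovariance is
  gamma(k) = sigma^2 * sum_{i=0..q-k} theta_i * theta_{i+k},
and rho(k) = gamma(k) / gamma(0). Sigma^2 cancels.
  numerator   = (1)*(-0.277) + (-0.277)*(-0.55) = -0.12465.
  denominator = (1)^2 + (-0.277)^2 + (-0.55)^2 = 1.379229.
  rho(1) = -0.12465 / 1.379229 = -0.0904.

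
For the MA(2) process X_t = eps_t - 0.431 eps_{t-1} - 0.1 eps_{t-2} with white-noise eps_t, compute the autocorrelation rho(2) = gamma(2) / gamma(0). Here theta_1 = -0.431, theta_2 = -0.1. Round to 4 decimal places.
\rho(2) = -0.0836

For an MA(q) process with theta_0 = 1, the autocovariance is
  gamma(k) = sigma^2 * sum_{i=0..q-k} theta_i * theta_{i+k},
and rho(k) = gamma(k) / gamma(0). Sigma^2 cancels.
  numerator   = (1)*(-0.1) = -0.1.
  denominator = (1)^2 + (-0.431)^2 + (-0.1)^2 = 1.195761.
  rho(2) = -0.1 / 1.195761 = -0.0836.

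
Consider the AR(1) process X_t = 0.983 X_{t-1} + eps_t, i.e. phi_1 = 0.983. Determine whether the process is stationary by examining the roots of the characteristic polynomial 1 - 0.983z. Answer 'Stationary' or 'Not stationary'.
\text{Stationary}

The AR(p) characteristic polynomial is P(z) = 1 - 0.983z.
Stationarity requires all roots to lie outside the unit circle, i.e. |z| > 1 for every root.
This is linear in z: 1 + (-0.983) z = 0  =>  z = -1/(-0.983) = 1.017294,  |z| = 1.017294.
Moduli of all roots: 1.0173.
All moduli strictly greater than 1? Yes.
Verdict: Stationary.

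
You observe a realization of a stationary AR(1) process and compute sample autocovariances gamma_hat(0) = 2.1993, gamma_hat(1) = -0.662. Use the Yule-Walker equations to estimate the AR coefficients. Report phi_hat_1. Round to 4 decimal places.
\hat\phi_{1} = -0.3010

The Yule-Walker equations for an AR(p) process read, in matrix form,
  Gamma_p phi = r_p,   with   (Gamma_p)_{ij} = gamma(|i - j|),
                       (r_p)_i = gamma(i),   i,j = 1..p.
Substitute the sample gammas (Toeplitz matrix and right-hand side of size 1):
  Gamma_p = [[2.1993]]
  r_p     = [-0.662]
With p = 1 this is the single equation gamma(0) phi_1 = gamma(1):
  phi_hat_1 = gamma(1) / gamma(0) = -0.662 / 2.1993 = -0.3010.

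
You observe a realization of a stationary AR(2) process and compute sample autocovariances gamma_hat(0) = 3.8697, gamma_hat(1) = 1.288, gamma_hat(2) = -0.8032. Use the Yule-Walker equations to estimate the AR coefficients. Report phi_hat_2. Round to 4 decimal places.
\hat\phi_{2} = -0.3580

The Yule-Walker equations for an AR(p) process read, in matrix form,
  Gamma_p phi = r_p,   with   (Gamma_p)_{ij} = gamma(|i - j|),
                       (r_p)_i = gamma(i),   i,j = 1..p.
Substitute the sample gammas (Toeplitz matrix and right-hand side of size 2):
  Gamma_p = [[3.8697, 1.288], [1.288, 3.8697]]
  r_p     = [1.288, -0.8032]
Written out:
  3.8697 phi_1 + 1.288 phi_2 = 1.288
  1.288 phi_1 + 3.8697 phi_2 = -0.8032
Solve by Cramer's rule:
  det = gamma(0)^2 - gamma(1)^2 = (3.8697)^2 - (1.288)^2 = 14.97457809 - 1.658944 = 13.31563409
  phi_hat_1 = [gamma(1) gamma(0) - gamma(1) gamma(2)] / det = [(1.288)(3.8697) - (1.288)(-0.8032)] / 13.31563409 = 6.0186952 / 13.31563409 = 0.452
  phi_hat_2 = [gamma(0) gamma(2) - gamma(1)^2] / det = [(3.8697)(-0.8032) - (1.288)^2] / 13.31563409 = -4.76708704 / 13.31563409 = -0.358
So phi_hat = [0.4520, -0.3580].
Therefore phi_hat_2 = -0.3580.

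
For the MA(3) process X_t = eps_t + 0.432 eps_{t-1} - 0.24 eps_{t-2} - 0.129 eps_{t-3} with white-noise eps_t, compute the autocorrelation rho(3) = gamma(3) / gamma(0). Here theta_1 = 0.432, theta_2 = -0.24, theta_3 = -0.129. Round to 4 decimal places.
\rho(3) = -0.1023

For an MA(q) process with theta_0 = 1, the autocovariance is
  gamma(k) = sigma^2 * sum_{i=0..q-k} theta_i * theta_{i+k},
and rho(k) = gamma(k) / gamma(0). Sigma^2 cancels.
  numerator   = (1)*(-0.129) = -0.129.
  denominator = (1)^2 + (0.432)^2 + (-0.24)^2 + (-0.129)^2 = 1.260865.
  rho(3) = -0.129 / 1.260865 = -0.1023.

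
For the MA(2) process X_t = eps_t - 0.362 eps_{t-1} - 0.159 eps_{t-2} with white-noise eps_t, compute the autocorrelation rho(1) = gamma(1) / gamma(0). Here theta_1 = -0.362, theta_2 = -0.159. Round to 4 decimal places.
\rho(1) = -0.2633

For an MA(q) process with theta_0 = 1, the autocovariance is
  gamma(k) = sigma^2 * sum_{i=0..q-k} theta_i * theta_{i+k},
and rho(k) = gamma(k) / gamma(0). Sigma^2 cancels.
  numerator   = (1)*(-0.362) + (-0.362)*(-0.159) = -0.304442.
  denominator = (1)^2 + (-0.362)^2 + (-0.159)^2 = 1.156325.
  rho(1) = -0.304442 / 1.156325 = -0.2633.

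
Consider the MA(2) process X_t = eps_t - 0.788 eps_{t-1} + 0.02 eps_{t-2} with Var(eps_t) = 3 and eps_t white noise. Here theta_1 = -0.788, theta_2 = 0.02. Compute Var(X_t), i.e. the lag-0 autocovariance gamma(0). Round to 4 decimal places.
\gamma(0) = 4.8640

For an MA(q) process X_t = eps_t + sum_i theta_i eps_{t-i} with
Var(eps_t) = sigma^2, the variance is
  gamma(0) = sigma^2 * (1 + sum_i theta_i^2).
  sum_i theta_i^2 = (-0.788)^2 + (0.02)^2 = 0.620944 + 0.0004 = 0.621344.
  gamma(0) = 3 * (1 + 0.621344) = 3 * 1.621344 = 4.864032, which rounds to 4.8640.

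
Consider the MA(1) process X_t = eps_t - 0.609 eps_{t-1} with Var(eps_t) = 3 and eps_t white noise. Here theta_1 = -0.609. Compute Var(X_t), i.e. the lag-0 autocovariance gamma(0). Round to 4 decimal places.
\gamma(0) = 4.1126

For an MA(q) process X_t = eps_t + sum_i theta_i eps_{t-i} with
Var(eps_t) = sigma^2, the variance is
  gamma(0) = sigma^2 * (1 + sum_i theta_i^2).
  sum_i theta_i^2 = (-0.609)^2 = 0.370881.
  gamma(0) = 3 * (1 + 0.370881) = 3 * 1.370881 = 4.112643, which rounds to 4.1126.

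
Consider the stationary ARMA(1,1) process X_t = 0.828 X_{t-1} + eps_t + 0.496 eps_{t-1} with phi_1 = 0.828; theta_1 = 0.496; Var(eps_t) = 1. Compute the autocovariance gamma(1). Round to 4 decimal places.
\gamma(1) = 5.9404

Multiply the model equation by X_{t-k} and take expectations. With theta_0 = psi_0 = 1 and psi_j the MA(infinity) weights, this gives
  gamma(k) - sum_i phi_i gamma(k-i) = c_k,
  c_k = sigma^2 * sum_{j=k..q} theta_j psi_{j-k}   (c_k = 0 for k > q),
using gamma(-m) = gamma(m).
psi-weights needed (psi_j = theta_j + sum_i phi_i psi_{j-i}):
  psi_1 = theta_1 + phi_1 = 0.496 + (0.828) = 1.324
Right-hand sides:
  c_0 = sigma^2 (1 + theta_1 psi_1) = 1 * (1 + (0.496)(1.324)) = 1 * 1.656704 = 1.656704
  c_1 = sigma^2 theta_1 = 1 * (0.496) = 0.496
  c_2 = 0
Equations for k = 0 and k = 1 (AR order 1):
  gamma(0) = phi_1 gamma(1) + c_0
  gamma(1) = phi_1 gamma(0) + c_1
Substituting the second into the first: gamma(0) (1 - phi_1^2) = c_0 + phi_1 c_1, so
  gamma(0) = (c_0 + phi_1 c_1) / (1 - phi_1^2) = (1.656704 + (0.828)(0.496)) / (1 - (0.828)^2) = 2.067392 / 0.314416 = 6.57534.
  gamma(1) = phi_1 gamma(0) + c_1 = (0.828)(6.57534) + (0.496) = 5.940381.
Therefore gamma(1) = 5.9404 (to 4 decimal places).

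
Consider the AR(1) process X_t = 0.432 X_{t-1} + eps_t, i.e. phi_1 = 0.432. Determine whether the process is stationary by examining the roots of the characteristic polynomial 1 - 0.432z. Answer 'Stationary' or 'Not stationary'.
\text{Stationary}

The AR(p) characteristic polynomial is P(z) = 1 - 0.432z.
Stationarity requires all roots to lie outside the unit circle, i.e. |z| > 1 for every root.
This is linear in z: 1 + (-0.432) z = 0  =>  z = -1/(-0.432) = 2.314815,  |z| = 2.314815.
Moduli of all roots: 2.3148.
All moduli strictly greater than 1? Yes.
Verdict: Stationary.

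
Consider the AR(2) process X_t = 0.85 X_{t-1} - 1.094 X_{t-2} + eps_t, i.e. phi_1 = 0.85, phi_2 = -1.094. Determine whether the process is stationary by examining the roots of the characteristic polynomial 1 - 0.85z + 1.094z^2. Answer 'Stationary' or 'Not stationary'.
\text{Not stationary}

The AR(p) characteristic polynomial is P(z) = 1 - 0.85z + 1.094z^2.
Stationarity requires all roots to lie outside the unit circle, i.e. |z| > 1 for every root.
Set 1 + (-0.85) z + (1.094) z^2 = 0, i.e. a z^2 + b z + c = 0 with a = 1.094, b = -0.85, c = 1.
Discriminant D = b^2 - 4ac = (-0.85)^2 - 4*(1.094)*1 = 0.7225 - (4.376) = -3.6535.
D < 0, so the roots are the complex-conjugate pair z = (-b +/- i sqrt(-D)) / (2a) = 0.3885 +/- 0.8736i.
For a conjugate pair |z|^2 = z * conj(z) = (product of roots) = c/a = 1/(1.094) = 0.914077, so |z| = sqrt(0.914077) = 0.9561 for both roots.
Moduli of all roots: 0.9561, 0.9561.
All moduli strictly greater than 1? No.
Verdict: Not stationary.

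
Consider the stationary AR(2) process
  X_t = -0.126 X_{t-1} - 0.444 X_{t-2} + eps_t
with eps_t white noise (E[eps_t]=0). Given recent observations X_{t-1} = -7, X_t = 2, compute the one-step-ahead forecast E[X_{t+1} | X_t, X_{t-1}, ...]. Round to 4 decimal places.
E[X_{t+1} \mid \mathcal F_t] = 2.8560

For an AR(p) model X_t = c + sum_i phi_i X_{t-i} + eps_t, the
one-step-ahead conditional mean is
  E[X_{t+1} | X_t, ...] = c + sum_i phi_i X_{t+1-i}.
Substitute known values:
  E[X_{t+1} | ...] = (-0.126) * (2) + (-0.444) * (-7)
                   = 2.8560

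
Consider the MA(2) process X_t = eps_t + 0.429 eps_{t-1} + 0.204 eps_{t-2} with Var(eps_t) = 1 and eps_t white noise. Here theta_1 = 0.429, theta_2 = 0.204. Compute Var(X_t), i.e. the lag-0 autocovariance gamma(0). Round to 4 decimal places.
\gamma(0) = 1.2257

For an MA(q) process X_t = eps_t + sum_i theta_i eps_{t-i} with
Var(eps_t) = sigma^2, the variance is
  gamma(0) = sigma^2 * (1 + sum_i theta_i^2).
  sum_i theta_i^2 = (0.429)^2 + (0.204)^2 = 0.184041 + 0.041616 = 0.225657.
  gamma(0) = 1 * (1 + 0.225657) = 1 * 1.225657 = 1.225657, which rounds to 1.2257.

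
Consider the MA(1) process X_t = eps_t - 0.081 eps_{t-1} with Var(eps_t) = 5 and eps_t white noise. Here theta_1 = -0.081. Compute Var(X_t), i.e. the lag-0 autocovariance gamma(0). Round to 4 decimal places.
\gamma(0) = 5.0328

For an MA(q) process X_t = eps_t + sum_i theta_i eps_{t-i} with
Var(eps_t) = sigma^2, the variance is
  gamma(0) = sigma^2 * (1 + sum_i theta_i^2).
  sum_i theta_i^2 = (-0.081)^2 = 0.006561.
  gamma(0) = 5 * (1 + 0.006561) = 5 * 1.006561 = 5.032805, which rounds to 5.0328.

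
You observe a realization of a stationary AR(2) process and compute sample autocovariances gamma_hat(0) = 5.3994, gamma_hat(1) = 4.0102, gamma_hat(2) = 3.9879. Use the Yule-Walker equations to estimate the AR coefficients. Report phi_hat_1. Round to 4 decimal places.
\hat\phi_{1} = 0.4330

The Yule-Walker equations for an AR(p) process read, in matrix form,
  Gamma_p phi = r_p,   with   (Gamma_p)_{ij} = gamma(|i - j|),
                       (r_p)_i = gamma(i),   i,j = 1..p.
Substitute the sample gammas (Toeplitz matrix and right-hand side of size 2):
  Gamma_p = [[5.3994, 4.0102], [4.0102, 5.3994]]
  r_p     = [4.0102, 3.9879]
Written out:
  5.3994 phi_1 + 4.0102 phi_2 = 4.0102
  4.0102 phi_1 + 5.3994 phi_2 = 3.9879
Solve by Cramer's rule:
  det = gamma(0)^2 - gamma(1)^2 = (5.3994)^2 - (4.0102)^2 = 29.15352036 - 16.08170404 = 13.07181632
  phi_hat_1 = [gamma(1) gamma(0) - gamma(1) gamma(2)] / det = [(4.0102)(5.3994) - (4.0102)(3.9879)] / 13.07181632 = 5.6603973 / 13.07181632 = 0.433
  phi_hat_2 = [gamma(0) gamma(2) - gamma(1)^2] / det = [(5.3994)(3.9879) - (4.0102)^2] / 13.07181632 = 5.45056322 / 13.07181632 = 0.417
So phi_hat = [0.4330, 0.4170].
Therefore phi_hat_1 = 0.4330.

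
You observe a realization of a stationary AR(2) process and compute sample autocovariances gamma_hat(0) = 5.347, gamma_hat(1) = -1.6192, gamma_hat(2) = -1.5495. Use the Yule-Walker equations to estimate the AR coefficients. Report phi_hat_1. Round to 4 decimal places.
\hat\phi_{1} = -0.4300

The Yule-Walker equations for an AR(p) process read, in matrix form,
  Gamma_p phi = r_p,   with   (Gamma_p)_{ij} = gamma(|i - j|),
                       (r_p)_i = gamma(i),   i,j = 1..p.
Substitute the sample gammas (Toeplitz matrix and right-hand side of size 2):
  Gamma_p = [[5.347, -1.6192], [-1.6192, 5.347]]
  r_p     = [-1.6192, -1.5495]
Written out:
  5.347 phi_1 - 1.6192 phi_2 = -1.6192
  -1.6192 phi_1 + 5.347 phi_2 = -1.5495
Solve by Cramer's rule:
  det = gamma(0)^2 - gamma(1)^2 = (5.347)^2 - (-1.6192)^2 = 28.590409 - 2.62180864 = 25.96860036
  phi_hat_1 = [gamma(1) gamma(0) - gamma(1) gamma(2)] / det = [(-1.6192)(5.347) - (-1.6192)(-1.5495)] / 25.96860036 = -11.1668128 / 25.96860036 = -0.43
  phi_hat_2 = [gamma(0) gamma(2) - gamma(1)^2] / det = [(5.347)(-1.5495) - (-1.6192)^2] / 25.96860036 = -10.90698514 / 25.96860036 = -0.42
So phi_hat = [-0.4300, -0.4200].
Therefore phi_hat_1 = -0.4300.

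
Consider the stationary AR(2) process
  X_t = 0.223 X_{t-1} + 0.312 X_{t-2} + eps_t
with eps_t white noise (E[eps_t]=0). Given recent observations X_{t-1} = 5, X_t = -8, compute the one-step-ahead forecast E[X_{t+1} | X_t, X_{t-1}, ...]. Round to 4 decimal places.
E[X_{t+1} \mid \mathcal F_t] = -0.2240

For an AR(p) model X_t = c + sum_i phi_i X_{t-i} + eps_t, the
one-step-ahead conditional mean is
  E[X_{t+1} | X_t, ...] = c + sum_i phi_i X_{t+1-i}.
Substitute known values:
  E[X_{t+1} | ...] = (0.223) * (-8) + (0.312) * (5)
                   = -0.2240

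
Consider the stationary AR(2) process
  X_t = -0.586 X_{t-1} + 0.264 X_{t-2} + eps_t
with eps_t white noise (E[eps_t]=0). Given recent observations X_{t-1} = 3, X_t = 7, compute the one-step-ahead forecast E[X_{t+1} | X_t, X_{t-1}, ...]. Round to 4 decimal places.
E[X_{t+1} \mid \mathcal F_t] = -3.3100

For an AR(p) model X_t = c + sum_i phi_i X_{t-i} + eps_t, the
one-step-ahead conditional mean is
  E[X_{t+1} | X_t, ...] = c + sum_i phi_i X_{t+1-i}.
Substitute known values:
  E[X_{t+1} | ...] = (-0.586) * (7) + (0.264) * (3)
                   = -3.3100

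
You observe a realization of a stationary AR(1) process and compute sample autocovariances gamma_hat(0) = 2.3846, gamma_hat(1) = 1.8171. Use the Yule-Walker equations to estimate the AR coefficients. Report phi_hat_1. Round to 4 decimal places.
\hat\phi_{1} = 0.7620

The Yule-Walker equations for an AR(p) process read, in matrix form,
  Gamma_p phi = r_p,   with   (Gamma_p)_{ij} = gamma(|i - j|),
                       (r_p)_i = gamma(i),   i,j = 1..p.
Substitute the sample gammas (Toeplitz matrix and right-hand side of size 1):
  Gamma_p = [[2.3846]]
  r_p     = [1.8171]
With p = 1 this is the single equation gamma(0) phi_1 = gamma(1):
  phi_hat_1 = gamma(1) / gamma(0) = 1.8171 / 2.3846 = 0.7620.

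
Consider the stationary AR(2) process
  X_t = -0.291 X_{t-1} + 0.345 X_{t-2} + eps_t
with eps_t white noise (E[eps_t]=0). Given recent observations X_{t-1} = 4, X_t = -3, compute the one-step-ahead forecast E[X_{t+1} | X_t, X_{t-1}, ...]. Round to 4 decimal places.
E[X_{t+1} \mid \mathcal F_t] = 2.2530

For an AR(p) model X_t = c + sum_i phi_i X_{t-i} + eps_t, the
one-step-ahead conditional mean is
  E[X_{t+1} | X_t, ...] = c + sum_i phi_i X_{t+1-i}.
Substitute known values:
  E[X_{t+1} | ...] = (-0.291) * (-3) + (0.345) * (4)
                   = 2.2530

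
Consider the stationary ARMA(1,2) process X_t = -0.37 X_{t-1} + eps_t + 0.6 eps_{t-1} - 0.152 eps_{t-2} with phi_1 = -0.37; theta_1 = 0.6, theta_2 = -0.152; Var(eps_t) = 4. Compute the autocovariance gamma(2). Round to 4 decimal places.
\gamma(2) = -0.8320

Multiply the model equation by X_{t-k} and take expectations. With theta_0 = psi_0 = 1 and psi_j the MA(infinity) weights, this gives
  gamma(k) - sum_i phi_i gamma(k-i) = c_k,
  c_k = sigma^2 * sum_{j=k..q} theta_j psi_{j-k}   (c_k = 0 for k > q),
using gamma(-m) = gamma(m).
psi-weights needed (psi_j = theta_j + sum_i phi_i psi_{j-i}):
  psi_1 = theta_1 + phi_1 = 0.6 + (-0.37) = 0.23
  psi_2 = theta_2 + phi_1 psi_1 = -0.152 + (-0.37)(0.23) = -0.2371
Right-hand sides:
  c_0 = sigma^2 (1 + theta_1 psi_1 + theta_2 psi_2) = 4 * (1 + (0.6)(0.23) + (-0.152)(-0.2371)) = 4 * 1.174039 = 4.696157
  c_1 = sigma^2 (theta_1 + theta_2 psi_1) = 4 * (0.6 + (-0.152)(0.23)) = 2.26016
  c_2 = sigma^2 theta_2 = 4 * (-0.152) = -0.608
Equations for k = 0 and k = 1 (AR order 1):
  gamma(0) = phi_1 gamma(1) + c_0
  gamma(1) = phi_1 gamma(0) + c_1
Substituting the second into the first: gamma(0) (1 - phi_1^2) = c_0 + phi_1 c_1, so
  gamma(0) = (c_0 + phi_1 c_1) / (1 - phi_1^2) = (4.696157 + (-0.37)(2.26016)) / (1 - (-0.37)^2) = 3.859898 / 0.8631 = 4.472133.
  gamma(1) = phi_1 gamma(0) + c_1 = (-0.37)(4.472133) + (2.26016) = 0.605471.
For k = 2: gamma(2) = phi_1 gamma(1) + c_2
  = (-0.37)(0.605471) + (-0.608) = -0.832024.
Therefore gamma(2) = -0.8320 (to 4 decimal places).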